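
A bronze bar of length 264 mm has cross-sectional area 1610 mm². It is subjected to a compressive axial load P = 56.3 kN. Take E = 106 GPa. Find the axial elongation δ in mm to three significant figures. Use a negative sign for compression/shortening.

δ_mech = NL/(AE) = -56300·264/(1610·106000) = -0.08709 mm.

-0.0871 mm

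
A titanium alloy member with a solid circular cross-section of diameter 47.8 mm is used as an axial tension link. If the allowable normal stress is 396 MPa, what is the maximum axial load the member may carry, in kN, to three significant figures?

711 kN

A = 1795 mm².
P_max = σ_allow · A = 396 · 1795 = 710600 N = 710.6 kN.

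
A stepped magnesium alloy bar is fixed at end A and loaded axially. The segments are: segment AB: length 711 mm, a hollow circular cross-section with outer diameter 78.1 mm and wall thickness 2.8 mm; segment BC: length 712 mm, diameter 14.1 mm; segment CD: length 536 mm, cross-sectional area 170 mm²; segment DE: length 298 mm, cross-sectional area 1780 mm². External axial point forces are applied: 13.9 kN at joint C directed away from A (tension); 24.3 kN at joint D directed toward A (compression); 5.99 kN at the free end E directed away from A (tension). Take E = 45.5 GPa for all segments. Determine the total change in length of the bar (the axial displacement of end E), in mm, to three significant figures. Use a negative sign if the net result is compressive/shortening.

Internal axial forces (sectioning from the free end, tension +): N_DE = 5.99 kN, N_CD = -18.31 kN, N_BC = -4.41 kN, N_AB = -4.41 kN.
A_AB = 662.4 mm².
A_BC = 156.1 mm².
δ_AB = -4410·711/(662.4·45500) = -0.104 mm
δ_BC = -4410·712/(156.1·45500) = -0.442 mm
δ_CD = -18310·536/(170·45500) = -1.269 mm
δ_DE = 5990·298/(1780·45500) = 0.02204 mm
δ = Σδ_i = -1.793 mm.

-1.79 mm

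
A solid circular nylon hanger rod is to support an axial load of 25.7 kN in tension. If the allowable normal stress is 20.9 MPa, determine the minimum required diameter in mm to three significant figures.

Required area A ≥ P/σ_allow = 25700/20.9 = 1230 mm².
For a solid circular section, d ≥ √(4A/π) = 39.57 mm.

39.6 mm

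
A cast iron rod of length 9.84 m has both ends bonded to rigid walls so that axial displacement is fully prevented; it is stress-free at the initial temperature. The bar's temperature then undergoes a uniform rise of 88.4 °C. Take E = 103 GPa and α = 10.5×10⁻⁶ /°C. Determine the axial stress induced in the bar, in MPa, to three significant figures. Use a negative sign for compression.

-95.6 MPa

Free thermal expansion αLΔT = 10.5e-6 · 9840 · 88.4 = 9.133 mm.
The walls impose strain ε = −(9.133)/9840 = -9.2820e-04; σ = Eε = 103000 · -9.2820e-04 = -95.6 MPa.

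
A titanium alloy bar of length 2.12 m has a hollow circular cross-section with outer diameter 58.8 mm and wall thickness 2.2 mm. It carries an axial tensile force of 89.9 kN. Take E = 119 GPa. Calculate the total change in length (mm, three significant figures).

4.09 mm

A = 391.2 mm².
δ_mech = NL/(AE) = 89900·2120/(391.2·119000) = 4.094 mm.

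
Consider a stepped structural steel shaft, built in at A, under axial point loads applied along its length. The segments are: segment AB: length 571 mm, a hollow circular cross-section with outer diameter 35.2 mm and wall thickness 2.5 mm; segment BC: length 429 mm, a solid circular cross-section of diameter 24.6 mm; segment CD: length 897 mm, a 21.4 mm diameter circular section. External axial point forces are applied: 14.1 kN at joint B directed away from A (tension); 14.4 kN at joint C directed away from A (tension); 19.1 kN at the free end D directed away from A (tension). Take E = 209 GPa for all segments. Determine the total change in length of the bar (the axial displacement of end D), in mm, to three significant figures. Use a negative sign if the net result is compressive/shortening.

0.879 mm

Internal axial forces (sectioning from the free end, tension +): N_CD = 19.1 kN, N_BC = 33.5 kN, N_AB = 47.6 kN.
A_AB = 256.8 mm².
A_BC = 475.3 mm².
A_CD = 359.7 mm².
δ_AB = 47600·571/(256.8·209000) = 0.5064 mm
δ_BC = 33500·429/(475.3·209000) = 0.1447 mm
δ_CD = 19100·897/(359.7·209000) = 0.2279 mm
δ = Σδ_i = 0.8789 mm.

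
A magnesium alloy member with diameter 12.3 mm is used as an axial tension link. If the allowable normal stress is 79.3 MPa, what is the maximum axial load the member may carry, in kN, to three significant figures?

A = 118.8 mm².
P_max = σ_allow · A = 79.3 · 118.8 = 9423 N = 9.423 kN.

9.42 kN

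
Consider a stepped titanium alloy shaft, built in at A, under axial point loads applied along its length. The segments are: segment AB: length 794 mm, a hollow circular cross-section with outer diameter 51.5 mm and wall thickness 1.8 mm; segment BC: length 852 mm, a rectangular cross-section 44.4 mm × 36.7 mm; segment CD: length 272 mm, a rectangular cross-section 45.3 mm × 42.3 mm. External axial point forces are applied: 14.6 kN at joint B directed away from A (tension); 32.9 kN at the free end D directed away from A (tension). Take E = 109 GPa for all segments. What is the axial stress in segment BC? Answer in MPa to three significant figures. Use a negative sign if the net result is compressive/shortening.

Internal axial forces (sectioning from the free end, tension +): N_CD = 32.9 kN, N_BC = 32.9 kN, N_AB = 47.5 kN.
A_BC = 1629 mm².
σ_BC = N_BC/A_BC = 32900/1629 = 20.19 MPa.

20.2 MPa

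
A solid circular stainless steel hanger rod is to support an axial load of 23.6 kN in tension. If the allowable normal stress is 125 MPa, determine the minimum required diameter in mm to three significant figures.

Required area A ≥ P/σ_allow = 23600/125 = 188.8 mm².
For a solid circular section, d ≥ √(4A/π) = 15.5 mm.

15.5 mm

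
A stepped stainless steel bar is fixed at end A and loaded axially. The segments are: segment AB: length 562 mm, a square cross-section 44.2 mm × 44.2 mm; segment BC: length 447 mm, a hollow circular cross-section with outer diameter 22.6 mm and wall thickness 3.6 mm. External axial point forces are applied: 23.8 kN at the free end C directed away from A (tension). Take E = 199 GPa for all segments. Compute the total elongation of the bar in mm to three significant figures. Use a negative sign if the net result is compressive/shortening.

0.283 mm

Internal axial forces (sectioning from the free end, tension +): N_BC = 23.8 kN, N_AB = 23.8 kN.
A_AB = 1954 mm².
A_BC = 214.9 mm².
δ_AB = 23800·562/(1954·199000) = 0.0344 mm
δ_BC = 23800·447/(214.9·199000) = 0.2488 mm
δ = Σδ_i = 0.2832 mm.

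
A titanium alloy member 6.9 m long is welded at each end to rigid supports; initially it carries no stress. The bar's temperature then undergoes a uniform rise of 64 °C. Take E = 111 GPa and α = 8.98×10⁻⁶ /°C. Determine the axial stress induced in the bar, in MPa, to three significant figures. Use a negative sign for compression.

-63.8 MPa

Free thermal expansion αLΔT = 8.98e-6 · 6900 · 64 = 3.966 mm.
The walls impose strain ε = −(3.966)/6900 = -5.7472e-04; σ = Eε = 111000 · -5.7472e-04 = -63.79 MPa.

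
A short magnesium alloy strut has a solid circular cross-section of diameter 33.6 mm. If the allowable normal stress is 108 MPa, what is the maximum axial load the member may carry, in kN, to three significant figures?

95.8 kN

A = 886.7 mm².
P_max = σ_allow · A = 108 · 886.7 = 95760 N = 95.76 kN.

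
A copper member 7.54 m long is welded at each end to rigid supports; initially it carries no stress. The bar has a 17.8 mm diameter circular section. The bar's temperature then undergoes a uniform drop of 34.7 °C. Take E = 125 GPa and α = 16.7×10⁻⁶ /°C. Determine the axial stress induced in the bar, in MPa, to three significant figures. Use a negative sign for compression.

Free thermal expansion αLΔT = 16.7e-6 · 7540 · -34.7 = -4.369 mm.
The walls impose strain ε = −(-4.369)/7540 = 5.7949e-04; σ = Eε = 125000 · 5.7949e-04 = 72.44 MPa.

72.4 MPa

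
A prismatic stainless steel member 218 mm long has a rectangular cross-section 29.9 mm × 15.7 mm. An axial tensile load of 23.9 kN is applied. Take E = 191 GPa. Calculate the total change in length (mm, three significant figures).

0.0581 mm

A = 469.4 mm².
δ_mech = NL/(AE) = 23900·218/(469.4·191000) = 0.05811 mm.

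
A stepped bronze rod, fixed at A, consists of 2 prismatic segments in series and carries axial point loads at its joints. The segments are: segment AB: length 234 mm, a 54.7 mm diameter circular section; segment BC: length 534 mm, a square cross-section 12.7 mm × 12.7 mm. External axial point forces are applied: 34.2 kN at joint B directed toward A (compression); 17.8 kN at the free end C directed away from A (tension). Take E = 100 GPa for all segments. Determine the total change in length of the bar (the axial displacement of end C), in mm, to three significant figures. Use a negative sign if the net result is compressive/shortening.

Internal axial forces (sectioning from the free end, tension +): N_BC = 17.8 kN, N_AB = -16.4 kN.
A_AB = 2350 mm².
A_BC = 161.3 mm².
δ_AB = -16400·234/(2350·100000) = -0.01633 mm
δ_BC = 17800·534/(161.3·100000) = 0.5893 mm
δ = Σδ_i = 0.573 mm.

0.573 mm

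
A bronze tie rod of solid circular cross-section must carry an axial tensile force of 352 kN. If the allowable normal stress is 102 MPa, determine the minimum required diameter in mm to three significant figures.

66.3 mm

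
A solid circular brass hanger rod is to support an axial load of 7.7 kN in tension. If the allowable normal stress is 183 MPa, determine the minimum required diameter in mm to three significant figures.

7.32 mm

Required area A ≥ P/σ_allow = 7700/183 = 42.08 mm².
For a solid circular section, d ≥ √(4A/π) = 7.319 mm.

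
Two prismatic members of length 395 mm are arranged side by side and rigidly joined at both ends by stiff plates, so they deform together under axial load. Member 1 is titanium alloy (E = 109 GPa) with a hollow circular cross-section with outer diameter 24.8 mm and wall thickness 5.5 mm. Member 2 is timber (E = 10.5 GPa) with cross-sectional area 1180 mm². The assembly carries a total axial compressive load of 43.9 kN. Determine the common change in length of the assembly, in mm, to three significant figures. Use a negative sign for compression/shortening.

A_1 = 333.5 mm².
Equal strain + equilibrium ⇒ each member carries load in proportion to AE: A₁E₁ = 36350000 N, A₂E₂ = 12390000 N, ΣAE = 48740000 N.
δ = PL/ΣAE = -43900·395/48740000 = -0.3558 mm.

-0.356 mm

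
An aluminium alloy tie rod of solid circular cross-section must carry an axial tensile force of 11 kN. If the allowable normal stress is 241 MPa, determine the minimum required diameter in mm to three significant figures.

Required area A ≥ P/σ_allow = 11000/241 = 45.64 mm².
For a solid circular section, d ≥ √(4A/π) = 7.623 mm.

7.62 mm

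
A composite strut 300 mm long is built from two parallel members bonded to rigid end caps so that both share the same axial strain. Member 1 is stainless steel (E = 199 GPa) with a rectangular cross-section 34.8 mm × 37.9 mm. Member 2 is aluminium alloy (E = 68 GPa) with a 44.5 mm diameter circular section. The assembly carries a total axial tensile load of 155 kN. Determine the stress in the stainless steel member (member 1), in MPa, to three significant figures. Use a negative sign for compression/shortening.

83.8 MPa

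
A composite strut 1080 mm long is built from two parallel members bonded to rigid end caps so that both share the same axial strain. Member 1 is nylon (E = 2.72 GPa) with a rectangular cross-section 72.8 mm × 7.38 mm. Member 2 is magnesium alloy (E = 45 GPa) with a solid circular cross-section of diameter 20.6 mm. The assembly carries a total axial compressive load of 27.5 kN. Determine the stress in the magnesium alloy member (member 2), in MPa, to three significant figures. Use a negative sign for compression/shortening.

-75.2 MPa

A_1 = 537.3 mm².
A_2 = 333.3 mm².
Equal strain + equilibrium ⇒ each member carries load in proportion to AE: A₁E₁ = 1461000 N, A₂E₂ = 15000000 N, ΣAE = 16460000 N.
σ₂ = P·E₂/ΣAE = -27500·45000/16460000 = -75.18 MPa.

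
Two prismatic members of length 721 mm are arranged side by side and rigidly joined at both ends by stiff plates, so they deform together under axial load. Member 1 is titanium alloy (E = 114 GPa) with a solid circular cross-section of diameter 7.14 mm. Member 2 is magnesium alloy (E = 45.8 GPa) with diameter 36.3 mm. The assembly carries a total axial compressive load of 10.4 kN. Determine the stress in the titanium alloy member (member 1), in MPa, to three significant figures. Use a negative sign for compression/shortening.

-22.8 MPa

A_1 = 40.04 mm².
A_2 = 1035 mm².
Equal strain + equilibrium ⇒ each member carries load in proportion to AE: A₁E₁ = 4564000 N, A₂E₂ = 47400000 N, ΣAE = 51960000 N.
σ₁ = P·E₁/ΣAE = -10400·114000/51960000 = -22.82 MPa.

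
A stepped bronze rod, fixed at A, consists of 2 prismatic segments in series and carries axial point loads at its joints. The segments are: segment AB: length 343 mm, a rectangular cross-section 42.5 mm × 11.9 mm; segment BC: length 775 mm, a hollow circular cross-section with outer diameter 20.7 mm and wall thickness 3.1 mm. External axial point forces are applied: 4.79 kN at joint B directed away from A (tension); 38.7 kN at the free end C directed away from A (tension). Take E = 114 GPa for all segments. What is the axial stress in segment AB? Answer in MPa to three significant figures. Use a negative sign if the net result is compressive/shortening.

86.0 MPa

Internal axial forces (sectioning from the free end, tension +): N_BC = 38.7 kN, N_AB = 43.49 kN.
A_AB = 505.8 mm².
σ_AB = N_AB/A_AB = 43490/505.8 = 85.99 MPa.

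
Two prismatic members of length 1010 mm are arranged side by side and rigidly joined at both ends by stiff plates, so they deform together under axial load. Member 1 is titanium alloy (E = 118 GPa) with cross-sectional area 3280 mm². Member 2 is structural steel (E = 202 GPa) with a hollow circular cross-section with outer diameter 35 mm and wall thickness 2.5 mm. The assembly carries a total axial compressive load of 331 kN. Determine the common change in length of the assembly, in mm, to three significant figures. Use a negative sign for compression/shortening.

-0.762 mm

A_2 = 255.3 mm².
Equal strain + equilibrium ⇒ each member carries load in proportion to AE: A₁E₁ = 387000000 N, A₂E₂ = 51560000 N, ΣAE = 438600000 N.
δ = PL/ΣAE = -331000·1010/438600000 = -0.7622 mm.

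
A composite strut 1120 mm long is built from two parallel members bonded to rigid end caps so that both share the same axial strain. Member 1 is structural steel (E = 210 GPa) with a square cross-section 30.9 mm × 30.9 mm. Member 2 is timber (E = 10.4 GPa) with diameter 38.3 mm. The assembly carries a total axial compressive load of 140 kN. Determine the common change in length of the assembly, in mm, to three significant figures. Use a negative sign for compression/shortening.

A_1 = 954.8 mm².
A_2 = 1152 mm².
Equal strain + equilibrium ⇒ each member carries load in proportion to AE: A₁E₁ = 200500000 N, A₂E₂ = 11980000 N, ΣAE = 212500000 N.
δ = PL/ΣAE = -140000·1120/212500000 = -0.7379 mm.

-0.738 mm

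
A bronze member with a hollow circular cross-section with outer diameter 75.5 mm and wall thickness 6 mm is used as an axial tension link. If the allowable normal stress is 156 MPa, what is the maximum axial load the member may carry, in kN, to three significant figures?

A = 1310 mm².
P_max = σ_allow · A = 156 · 1310 = 204400 N = 204.4 kN.

204 kN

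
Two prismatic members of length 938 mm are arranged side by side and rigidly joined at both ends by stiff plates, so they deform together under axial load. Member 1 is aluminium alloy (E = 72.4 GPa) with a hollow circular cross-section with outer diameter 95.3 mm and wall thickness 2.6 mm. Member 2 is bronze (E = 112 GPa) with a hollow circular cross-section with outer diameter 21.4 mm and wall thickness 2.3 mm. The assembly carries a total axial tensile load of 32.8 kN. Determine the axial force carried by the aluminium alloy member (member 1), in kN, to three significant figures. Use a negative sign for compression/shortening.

A_1 = 757.2 mm².
A_2 = 138 mm².
Equal strain + equilibrium ⇒ each member carries load in proportion to AE: A₁E₁ = 54820000 N, A₂E₂ = 15460000 N, ΣAE = 70280000 N.
F₁ = P·A₁E₁/ΣAE = 32800·54820000/70280000 = 25590 N.

25.6 kN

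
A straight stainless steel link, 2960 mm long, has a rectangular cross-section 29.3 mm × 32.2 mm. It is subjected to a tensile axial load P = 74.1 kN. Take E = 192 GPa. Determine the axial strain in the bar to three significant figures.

A = 943.5 mm².
σ = N/A = 78.54 MPa; ε = σ/E = 78.54/192000 = 4.091e-04.

4.09e-04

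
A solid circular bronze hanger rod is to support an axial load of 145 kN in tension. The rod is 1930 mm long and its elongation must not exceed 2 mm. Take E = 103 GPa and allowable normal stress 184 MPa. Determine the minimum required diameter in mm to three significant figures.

Required area A ≥ P/σ_allow = 145000/184 = 788 mm².
For a solid circular section, d ≥ √(4A/π) = 31.68 mm.
Elongation limit: A ≥ PL/(Eδ_allow) = 145000·1930/(103000·2) = 1358 mm² ⇒ d ≥ 41.59 mm.
The elongation limit governs.

41.6 mm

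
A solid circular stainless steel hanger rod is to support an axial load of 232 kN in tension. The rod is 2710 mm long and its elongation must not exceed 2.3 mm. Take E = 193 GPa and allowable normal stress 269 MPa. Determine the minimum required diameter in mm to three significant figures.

Required area A ≥ P/σ_allow = 232000/269 = 862.5 mm².
For a solid circular section, d ≥ √(4A/π) = 33.14 mm.
Elongation limit: A ≥ PL/(Eδ_allow) = 232000·2710/(193000·2.3) = 1416 mm² ⇒ d ≥ 42.47 mm.
The elongation limit governs.

42.5 mm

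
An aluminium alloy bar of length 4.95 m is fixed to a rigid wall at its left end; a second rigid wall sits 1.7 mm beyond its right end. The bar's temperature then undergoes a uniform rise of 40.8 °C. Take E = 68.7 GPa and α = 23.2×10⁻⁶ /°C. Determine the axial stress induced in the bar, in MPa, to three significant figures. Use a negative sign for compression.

Free thermal expansion αLΔT = 23.2e-6 · 4950 · 40.8 = 4.685 mm.
The walls engage after the gap closes; constrained expansion = 4.685 − 1.7 = 2.985 mm.
The walls impose strain ε = −(2.985)/4950 = -6.0313e-04; σ = Eε = 68700 · -6.0313e-04 = -41.43 MPa.

-41.4 MPa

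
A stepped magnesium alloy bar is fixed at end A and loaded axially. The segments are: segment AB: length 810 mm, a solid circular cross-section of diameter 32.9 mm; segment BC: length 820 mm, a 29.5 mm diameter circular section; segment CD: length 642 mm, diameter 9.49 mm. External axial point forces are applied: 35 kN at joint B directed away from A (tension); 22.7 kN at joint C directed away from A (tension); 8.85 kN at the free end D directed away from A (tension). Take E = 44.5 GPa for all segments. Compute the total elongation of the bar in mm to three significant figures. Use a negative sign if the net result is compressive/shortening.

4.08 mm

Internal axial forces (sectioning from the free end, tension +): N_CD = 8.85 kN, N_BC = 31.55 kN, N_AB = 66.55 kN.
A_AB = 850.1 mm².
A_BC = 683.5 mm².
A_CD = 70.73 mm².
δ_AB = 66550·810/(850.1·44500) = 1.425 mm
δ_BC = 31550·820/(683.5·44500) = 0.8506 mm
δ_CD = 8850·642/(70.73·44500) = 1.805 mm
δ = Σδ_i = 4.081 mm.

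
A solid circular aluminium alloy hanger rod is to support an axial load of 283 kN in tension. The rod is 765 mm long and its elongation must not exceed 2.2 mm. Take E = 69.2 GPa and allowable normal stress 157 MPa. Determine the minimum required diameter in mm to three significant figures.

47.9 mm

Required area A ≥ P/σ_allow = 283000/157 = 1803 mm².
For a solid circular section, d ≥ √(4A/π) = 47.91 mm.
Elongation limit: A ≥ PL/(Eδ_allow) = 283000·765/(69200·2.2) = 1422 mm² ⇒ d ≥ 42.55 mm.
The stress limit governs.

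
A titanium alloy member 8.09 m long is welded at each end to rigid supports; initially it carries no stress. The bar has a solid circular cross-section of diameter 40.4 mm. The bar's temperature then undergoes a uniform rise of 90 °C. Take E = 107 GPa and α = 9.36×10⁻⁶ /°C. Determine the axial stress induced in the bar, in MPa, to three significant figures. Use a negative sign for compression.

-90.1 MPa

Free thermal expansion αLΔT = 9.36e-6 · 8090 · 90 = 6.815 mm.
The walls impose strain ε = −(6.815)/8090 = -8.4240e-04; σ = Eε = 107000 · -8.4240e-04 = -90.14 MPa.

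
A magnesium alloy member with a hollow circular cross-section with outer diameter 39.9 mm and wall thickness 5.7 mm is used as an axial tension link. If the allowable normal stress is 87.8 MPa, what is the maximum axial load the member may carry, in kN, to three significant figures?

53.8 kN

A = 612.4 mm².
P_max = σ_allow · A = 87.8 · 612.4 = 53770 N = 53.77 kN.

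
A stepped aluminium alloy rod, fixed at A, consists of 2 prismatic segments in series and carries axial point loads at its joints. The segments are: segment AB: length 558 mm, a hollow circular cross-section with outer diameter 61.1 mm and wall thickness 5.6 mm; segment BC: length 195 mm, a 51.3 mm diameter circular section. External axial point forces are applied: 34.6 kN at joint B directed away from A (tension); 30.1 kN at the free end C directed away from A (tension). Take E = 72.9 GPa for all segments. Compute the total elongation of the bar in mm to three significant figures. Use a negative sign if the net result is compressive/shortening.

Internal axial forces (sectioning from the free end, tension +): N_BC = 30.1 kN, N_AB = 64.7 kN.
A_AB = 976.4 mm².
A_BC = 2067 mm².
δ_AB = 64700·558/(976.4·72900) = 0.5072 mm
δ_BC = 30100·195/(2067·72900) = 0.03895 mm
δ = Σδ_i = 0.5462 mm.

0.546 mm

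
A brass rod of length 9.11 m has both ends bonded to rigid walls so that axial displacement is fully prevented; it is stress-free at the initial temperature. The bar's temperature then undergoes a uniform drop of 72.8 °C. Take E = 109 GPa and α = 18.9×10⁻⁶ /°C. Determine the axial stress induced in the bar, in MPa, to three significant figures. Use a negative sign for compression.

Free thermal expansion αLΔT = 18.9e-6 · 9110 · -72.8 = -12.53 mm.
The walls impose strain ε = −(-12.53)/9110 = 1.3759e-03; σ = Eε = 109000 · 1.3759e-03 = 150 MPa.

150 MPa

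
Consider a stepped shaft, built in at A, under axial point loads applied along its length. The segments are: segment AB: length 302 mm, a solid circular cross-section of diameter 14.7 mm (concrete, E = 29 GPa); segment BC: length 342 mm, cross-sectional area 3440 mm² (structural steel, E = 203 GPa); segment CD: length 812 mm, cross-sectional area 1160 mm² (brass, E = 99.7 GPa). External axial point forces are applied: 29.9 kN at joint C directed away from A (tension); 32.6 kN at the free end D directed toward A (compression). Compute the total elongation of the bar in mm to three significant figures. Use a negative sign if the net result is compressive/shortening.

Internal axial forces (sectioning from the free end, tension +): N_CD = -32.6 kN, N_BC = -2.7 kN, N_AB = -2.7 kN.
A_AB = 169.7 mm².
δ_AB = -2700·302/(169.7·29000) = -0.1657 mm
δ_BC = -2700·342/(3440·203000) = -0.001322 mm
δ_CD = -32600·812/(1160·99700) = -0.2289 mm
δ = Σδ_i = -0.3959 mm.

-0.396 mm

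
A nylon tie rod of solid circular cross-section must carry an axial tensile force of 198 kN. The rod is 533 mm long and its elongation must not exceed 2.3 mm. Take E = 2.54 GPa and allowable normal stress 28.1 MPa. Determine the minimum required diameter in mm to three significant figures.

Required area A ≥ P/σ_allow = 198000/28.1 = 7046 mm².
For a solid circular section, d ≥ √(4A/π) = 94.72 mm.
Elongation limit: A ≥ PL/(Eδ_allow) = 198000·533/(2540·2.3) = 18060 mm² ⇒ d ≥ 151.7 mm.
The elongation limit governs.

152 mm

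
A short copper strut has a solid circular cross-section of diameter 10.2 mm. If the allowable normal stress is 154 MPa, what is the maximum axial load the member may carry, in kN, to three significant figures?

12.6 kN

A = 81.71 mm².
P_max = σ_allow · A = 154 · 81.71 = 12580 N = 12.58 kN.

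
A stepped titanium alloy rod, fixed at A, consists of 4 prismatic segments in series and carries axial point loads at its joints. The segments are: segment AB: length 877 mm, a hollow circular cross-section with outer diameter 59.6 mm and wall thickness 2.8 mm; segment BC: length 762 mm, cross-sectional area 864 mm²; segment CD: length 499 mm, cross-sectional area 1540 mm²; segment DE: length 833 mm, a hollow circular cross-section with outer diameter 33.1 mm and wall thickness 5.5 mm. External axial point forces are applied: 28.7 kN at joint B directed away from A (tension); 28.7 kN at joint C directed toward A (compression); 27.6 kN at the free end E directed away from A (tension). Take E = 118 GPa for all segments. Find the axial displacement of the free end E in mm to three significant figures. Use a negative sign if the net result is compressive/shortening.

Internal axial forces (sectioning from the free end, tension +): N_DE = 27.6 kN, N_CD = 27.6 kN, N_BC = -1.1 kN, N_AB = 27.6 kN.
A_AB = 499.6 mm².
A_DE = 476.9 mm².
δ_AB = 27600·877/(499.6·118000) = 0.4106 mm
δ_BC = -1100·762/(864·118000) = -0.008222 mm
δ_CD = 27600·499/(1540·118000) = 0.07579 mm
δ_DE = 27600·833/(476.9·118000) = 0.4086 mm
δ = Σδ_i = 0.8867 mm.

0.887 mm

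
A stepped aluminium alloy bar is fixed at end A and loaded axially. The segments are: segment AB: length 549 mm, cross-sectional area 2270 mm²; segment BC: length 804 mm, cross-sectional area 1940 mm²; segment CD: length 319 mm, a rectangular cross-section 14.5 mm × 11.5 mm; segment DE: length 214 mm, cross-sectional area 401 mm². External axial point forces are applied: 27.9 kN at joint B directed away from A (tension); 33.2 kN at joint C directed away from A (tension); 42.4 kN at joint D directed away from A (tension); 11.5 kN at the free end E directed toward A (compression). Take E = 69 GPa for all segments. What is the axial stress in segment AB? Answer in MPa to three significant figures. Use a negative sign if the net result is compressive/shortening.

Internal axial forces (sectioning from the free end, tension +): N_DE = -11.5 kN, N_CD = 30.9 kN, N_BC = 64.1 kN, N_AB = 92 kN.
σ_AB = N_AB/A_AB = 92000/2270 = 40.53 MPa.

40.5 MPa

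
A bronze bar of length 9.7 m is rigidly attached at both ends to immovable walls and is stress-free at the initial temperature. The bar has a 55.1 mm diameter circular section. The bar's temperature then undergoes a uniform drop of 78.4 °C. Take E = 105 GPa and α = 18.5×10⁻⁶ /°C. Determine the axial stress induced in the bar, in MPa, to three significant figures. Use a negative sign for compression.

152 MPa

Free thermal expansion αLΔT = 18.5e-6 · 9700 · -78.4 = -14.07 mm.
The walls impose strain ε = −(-14.07)/9700 = 1.4504e-03; σ = Eε = 105000 · 1.4504e-03 = 152.3 MPa.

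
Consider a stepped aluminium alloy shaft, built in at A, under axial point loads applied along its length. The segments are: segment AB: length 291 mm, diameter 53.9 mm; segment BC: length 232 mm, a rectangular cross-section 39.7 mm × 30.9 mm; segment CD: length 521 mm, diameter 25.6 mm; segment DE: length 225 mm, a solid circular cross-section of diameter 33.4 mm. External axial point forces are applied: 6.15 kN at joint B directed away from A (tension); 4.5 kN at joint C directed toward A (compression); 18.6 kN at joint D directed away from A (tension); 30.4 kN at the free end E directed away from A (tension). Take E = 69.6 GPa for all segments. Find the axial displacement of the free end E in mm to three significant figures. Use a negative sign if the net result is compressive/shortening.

Internal axial forces (sectioning from the free end, tension +): N_DE = 30.4 kN, N_CD = 49 kN, N_BC = 44.5 kN, N_AB = 50.65 kN.
A_AB = 2282 mm².
A_BC = 1227 mm².
A_CD = 514.7 mm².
A_DE = 876.2 mm².
δ_AB = 50650·291/(2282·69600) = 0.09281 mm
δ_BC = 44500·232/(1227·69600) = 0.1209 mm
δ_CD = 49000·521/(514.7·69600) = 0.7126 mm
δ_DE = 30400·225/(876.2·69600) = 0.1122 mm
δ = Σδ_i = 1.039 mm.

1.04 mm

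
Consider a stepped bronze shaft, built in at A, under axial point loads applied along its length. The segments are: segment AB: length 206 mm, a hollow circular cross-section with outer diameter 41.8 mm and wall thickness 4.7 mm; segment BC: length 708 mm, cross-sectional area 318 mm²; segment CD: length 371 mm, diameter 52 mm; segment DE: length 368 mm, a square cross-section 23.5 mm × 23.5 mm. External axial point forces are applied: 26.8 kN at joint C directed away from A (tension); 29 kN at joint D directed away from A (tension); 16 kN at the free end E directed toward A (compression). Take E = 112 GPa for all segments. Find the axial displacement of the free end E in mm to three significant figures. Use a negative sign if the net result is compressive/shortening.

Internal axial forces (sectioning from the free end, tension +): N_DE = -16 kN, N_CD = 13 kN, N_BC = 39.8 kN, N_AB = 39.8 kN.
A_AB = 547.8 mm².
A_CD = 2124 mm².
A_DE = 552.2 mm².
δ_AB = 39800·206/(547.8·112000) = 0.1336 mm
δ_BC = 39800·708/(318·112000) = 0.7912 mm
δ_CD = 13000·371/(2124·112000) = 0.02028 mm
δ_DE = -16000·368/(552.2·112000) = -0.09519 mm
δ = Σδ_i = 0.8499 mm.

0.850 mm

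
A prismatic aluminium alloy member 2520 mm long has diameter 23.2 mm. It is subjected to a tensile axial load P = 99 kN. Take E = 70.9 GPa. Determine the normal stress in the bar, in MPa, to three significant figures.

A = 422.7 mm².
σ = N/A = 99000/422.7 = 234.2 MPa.

234 MPa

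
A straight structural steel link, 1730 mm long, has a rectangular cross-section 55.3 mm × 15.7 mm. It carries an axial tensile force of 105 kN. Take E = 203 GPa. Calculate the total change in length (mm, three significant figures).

A = 868.2 mm².
δ_mech = NL/(AE) = 105000·1730/(868.2·203000) = 1.031 mm.

1.03 mm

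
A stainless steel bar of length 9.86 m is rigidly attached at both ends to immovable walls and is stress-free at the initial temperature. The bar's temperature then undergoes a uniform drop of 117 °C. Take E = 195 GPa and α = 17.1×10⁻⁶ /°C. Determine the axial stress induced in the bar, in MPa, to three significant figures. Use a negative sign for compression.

Free thermal expansion αLΔT = 17.1e-6 · 9860 · -117 = -19.73 mm.
The walls impose strain ε = −(-19.73)/9860 = 2.0007e-03; σ = Eε = 195000 · 2.0007e-03 = 390.1 MPa.

390 MPa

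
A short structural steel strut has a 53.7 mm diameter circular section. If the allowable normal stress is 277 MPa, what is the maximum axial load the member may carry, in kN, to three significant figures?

627 kN

A = 2265 mm².
P_max = σ_allow · A = 277 · 2265 = 627400 N = 627.4 kN.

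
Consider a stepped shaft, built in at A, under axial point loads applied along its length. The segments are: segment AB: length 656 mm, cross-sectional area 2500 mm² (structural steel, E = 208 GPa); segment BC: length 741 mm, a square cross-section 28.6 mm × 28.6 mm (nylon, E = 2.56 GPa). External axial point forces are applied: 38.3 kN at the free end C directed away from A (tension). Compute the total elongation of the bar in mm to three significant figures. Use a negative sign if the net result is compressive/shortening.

13.6 mm

Internal axial forces (sectioning from the free end, tension +): N_BC = 38.3 kN, N_AB = 38.3 kN.
A_BC = 818 mm².
δ_AB = 38300·656/(2500·208000) = 0.04832 mm
δ_BC = 38300·741/(818·2560) = 13.55 mm
δ = Σδ_i = 13.6 mm.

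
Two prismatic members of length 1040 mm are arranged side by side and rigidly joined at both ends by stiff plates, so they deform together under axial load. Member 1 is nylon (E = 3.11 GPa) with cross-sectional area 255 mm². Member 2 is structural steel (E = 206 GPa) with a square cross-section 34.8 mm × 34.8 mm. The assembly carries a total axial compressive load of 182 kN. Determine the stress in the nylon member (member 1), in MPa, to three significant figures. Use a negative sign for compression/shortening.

-2.26 MPa

A_2 = 1211 mm².
Equal strain + equilibrium ⇒ each member carries load in proportion to AE: A₁E₁ = 793000 N, A₂E₂ = 249500000 N, ΣAE = 250300000 N.
σ₁ = P·E₁/ΣAE = -182000·3110/250300000 = -2.262 MPa.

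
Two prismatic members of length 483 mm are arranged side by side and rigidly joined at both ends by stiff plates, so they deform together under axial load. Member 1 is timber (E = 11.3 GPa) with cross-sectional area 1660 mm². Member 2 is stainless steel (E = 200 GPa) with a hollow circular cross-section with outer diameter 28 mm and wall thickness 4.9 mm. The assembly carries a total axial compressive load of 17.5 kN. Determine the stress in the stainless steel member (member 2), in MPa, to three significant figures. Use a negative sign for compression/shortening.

-38.9 MPa

A_2 = 355.6 mm².
Equal strain + equilibrium ⇒ each member carries load in proportion to AE: A₁E₁ = 18760000 N, A₂E₂ = 71120000 N, ΣAE = 89880000 N.
σ₂ = P·E₂/ΣAE = -17500·200000/89880000 = -38.94 MPa.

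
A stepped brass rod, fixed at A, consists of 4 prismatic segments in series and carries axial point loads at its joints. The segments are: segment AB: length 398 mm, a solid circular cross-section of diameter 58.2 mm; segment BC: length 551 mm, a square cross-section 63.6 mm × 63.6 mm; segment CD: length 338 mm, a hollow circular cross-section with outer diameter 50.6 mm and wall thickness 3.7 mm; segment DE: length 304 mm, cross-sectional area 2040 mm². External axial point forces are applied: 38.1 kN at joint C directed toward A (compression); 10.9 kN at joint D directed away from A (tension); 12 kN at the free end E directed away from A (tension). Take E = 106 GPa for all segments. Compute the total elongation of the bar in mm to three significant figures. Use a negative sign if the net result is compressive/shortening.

0.110 mm

Internal axial forces (sectioning from the free end, tension +): N_DE = 12 kN, N_CD = 22.9 kN, N_BC = -15.2 kN, N_AB = -15.2 kN.
A_AB = 2660 mm².
A_BC = 4045 mm².
A_CD = 545.2 mm².
δ_AB = -15200·398/(2660·106000) = -0.02145 mm
δ_BC = -15200·551/(4045·106000) = -0.01953 mm
δ_CD = 22900·338/(545.2·106000) = 0.1339 mm
δ_DE = 12000·304/(2040·106000) = 0.01687 mm
δ = Σδ_i = 0.1098 mm.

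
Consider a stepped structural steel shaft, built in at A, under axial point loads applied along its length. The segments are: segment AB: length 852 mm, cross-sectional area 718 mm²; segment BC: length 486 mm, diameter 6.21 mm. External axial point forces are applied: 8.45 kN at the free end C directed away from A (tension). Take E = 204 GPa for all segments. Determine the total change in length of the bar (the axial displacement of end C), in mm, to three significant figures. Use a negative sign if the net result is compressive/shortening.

Internal axial forces (sectioning from the free end, tension +): N_BC = 8.45 kN, N_AB = 8.45 kN.
A_BC = 30.29 mm².
δ_AB = 8450·852/(718·204000) = 0.04915 mm
δ_BC = 8450·486/(30.29·204000) = 0.6646 mm
δ = Σδ_i = 0.7138 mm.

0.714 mm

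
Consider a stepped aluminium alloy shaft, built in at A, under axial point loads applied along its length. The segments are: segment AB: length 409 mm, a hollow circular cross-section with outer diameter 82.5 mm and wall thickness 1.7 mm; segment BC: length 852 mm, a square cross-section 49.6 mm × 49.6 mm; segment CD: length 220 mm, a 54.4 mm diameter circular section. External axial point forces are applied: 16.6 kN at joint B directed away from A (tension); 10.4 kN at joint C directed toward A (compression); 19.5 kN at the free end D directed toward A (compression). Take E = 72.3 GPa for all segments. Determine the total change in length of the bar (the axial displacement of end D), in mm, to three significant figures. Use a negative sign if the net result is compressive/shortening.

-0.343 mm

Internal axial forces (sectioning from the free end, tension +): N_CD = -19.5 kN, N_BC = -29.9 kN, N_AB = -13.3 kN.
A_AB = 431.5 mm².
A_BC = 2460 mm².
A_CD = 2324 mm².
δ_AB = -13300·409/(431.5·72300) = -0.1744 mm
δ_BC = -29900·852/(2460·72300) = -0.1432 mm
δ_CD = -19500·220/(2324·72300) = -0.02553 mm
δ = Σδ_i = -0.3431 mm.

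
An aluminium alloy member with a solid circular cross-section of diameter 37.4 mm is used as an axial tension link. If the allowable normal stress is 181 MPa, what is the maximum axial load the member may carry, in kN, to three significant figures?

199 kN

A = 1099 mm².
P_max = σ_allow · A = 181 · 1099 = 198800 N = 198.8 kN.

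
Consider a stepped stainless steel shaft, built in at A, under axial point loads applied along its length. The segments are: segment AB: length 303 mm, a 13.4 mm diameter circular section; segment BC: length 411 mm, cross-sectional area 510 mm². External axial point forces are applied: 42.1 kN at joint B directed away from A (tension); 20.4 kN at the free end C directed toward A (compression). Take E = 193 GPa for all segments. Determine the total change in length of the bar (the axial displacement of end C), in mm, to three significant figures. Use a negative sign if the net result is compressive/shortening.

0.156 mm

Internal axial forces (sectioning from the free end, tension +): N_BC = -20.4 kN, N_AB = 21.7 kN.
A_AB = 141 mm².
δ_AB = 21700·303/(141·193000) = 0.2416 mm
δ_BC = -20400·411/(510·193000) = -0.08518 mm
δ = Σδ_i = 0.1564 mm.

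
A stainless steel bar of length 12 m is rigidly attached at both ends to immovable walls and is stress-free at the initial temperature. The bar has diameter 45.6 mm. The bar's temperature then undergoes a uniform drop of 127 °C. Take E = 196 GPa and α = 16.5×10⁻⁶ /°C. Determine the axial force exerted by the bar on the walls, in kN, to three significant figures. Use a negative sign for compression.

671 kN

Free thermal expansion αLΔT = 16.5e-6 · 12000 · -127 = -25.15 mm.
The walls impose strain ε = −(-25.15)/12000 = 2.0955e-03; σ = Eε = 196000 · 2.0955e-03 = 410.7 MPa.
Wall reaction R = σ·A = 410.7·1633 = 670800 N = 670.8 kN.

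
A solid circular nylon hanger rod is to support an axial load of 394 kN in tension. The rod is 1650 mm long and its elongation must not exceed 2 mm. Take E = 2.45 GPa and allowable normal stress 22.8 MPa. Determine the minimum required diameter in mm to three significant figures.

Required area A ≥ P/σ_allow = 394000/22.8 = 17280 mm².
For a solid circular section, d ≥ √(4A/π) = 148.3 mm.
Elongation limit: A ≥ PL/(Eδ_allow) = 394000·1650/(2450·2) = 132700 mm² ⇒ d ≥ 411 mm.
The elongation limit governs.

411 mm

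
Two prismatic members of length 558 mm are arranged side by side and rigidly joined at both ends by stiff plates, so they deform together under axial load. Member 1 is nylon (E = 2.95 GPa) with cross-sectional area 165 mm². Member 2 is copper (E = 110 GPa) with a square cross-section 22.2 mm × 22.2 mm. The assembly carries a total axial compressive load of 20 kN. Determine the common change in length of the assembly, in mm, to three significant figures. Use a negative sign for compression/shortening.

A_2 = 492.8 mm².
Equal strain + equilibrium ⇒ each member carries load in proportion to AE: A₁E₁ = 486800 N, A₂E₂ = 54210000 N, ΣAE = 54700000 N.
δ = PL/ΣAE = -20000·558/54700000 = -0.204 mm.

-0.204 mm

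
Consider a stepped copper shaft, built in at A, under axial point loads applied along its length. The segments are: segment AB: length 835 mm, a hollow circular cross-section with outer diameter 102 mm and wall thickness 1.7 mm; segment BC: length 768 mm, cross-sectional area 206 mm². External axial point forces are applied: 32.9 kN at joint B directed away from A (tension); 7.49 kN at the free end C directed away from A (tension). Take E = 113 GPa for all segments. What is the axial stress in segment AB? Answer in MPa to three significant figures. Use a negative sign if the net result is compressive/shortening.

Internal axial forces (sectioning from the free end, tension +): N_BC = 7.49 kN, N_AB = 40.39 kN.
A_AB = 535.7 mm².
σ_AB = N_AB/A_AB = 40390/535.7 = 75.4 MPa.

75.4 MPa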